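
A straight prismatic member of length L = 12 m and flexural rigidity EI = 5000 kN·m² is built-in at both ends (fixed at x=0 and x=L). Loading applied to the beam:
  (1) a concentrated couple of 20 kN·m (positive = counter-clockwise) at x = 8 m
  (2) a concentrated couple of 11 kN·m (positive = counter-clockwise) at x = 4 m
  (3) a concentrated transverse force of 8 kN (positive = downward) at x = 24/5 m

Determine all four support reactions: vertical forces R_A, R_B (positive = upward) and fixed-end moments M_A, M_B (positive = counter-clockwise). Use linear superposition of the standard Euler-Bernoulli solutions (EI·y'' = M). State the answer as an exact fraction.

R_A = 9707/1125 kN, M_A = 7684/375 kN·m, R_B = -707/1125 kN, M_B = -2081/375 kN·m

Load 1 — applied couple M₀=20 kN·m at a=8 m (b=L-a=4):
  R_A = 6M₀ab/L³ = 6·20·8·4/12³ = 20/9 kN
  M_A = M₀b(2a-b)/L² = 20·4·(2·8-4)/12² = 20/3 kN·m
  R_B = -6M₀ab/L³ = -6·20·8·4/12³ = -20/9 kN
  M_B = M₀a(2b-a)/L² = 20·8·(2·4-8)/12² = 0 kN·m
Load 2 — applied couple M₀=11 kN·m at a=4 m (b=L-a=8):
  R_A = 6M₀ab/L³ = 6·11·4·8/12³ = 11/9 kN
  M_A = M₀b(2a-b)/L² = 11·8·(2·4-8)/12² = 0 kN·m
  R_B = -6M₀ab/L³ = -6·11·4·8/12³ = -11/9 kN
  M_B = M₀a(2b-a)/L² = 11·4·(2·8-4)/12² = 11/3 kN·m
Load 3 — point force P=8 kN at a=24/5 m (b=L-a=36/5):
  R_A = Pb²(3a+b)/L³ = 8·(36/5)²·(3·(24/5)+(36/5))/12³ = 648/125 kN
  M_A = Pab²/L² = 8·(24/5)·(36/5)²/12² = 1728/125 kN·m
  R_B = Pa²(a+3b)/L³ = 8·(24/5)²·((24/5)+3·(36/5))/12³ = 352/125 kN
  M_B = -Pa²b/L² = -8·(24/5)²·(36/5)/12² = -1152/125 kN·m
Superposition: R_A = 9707/1125 kN, M_A = 7684/375 kN·m, R_B = -707/1125 kN, M_B = -2081/375 kN·m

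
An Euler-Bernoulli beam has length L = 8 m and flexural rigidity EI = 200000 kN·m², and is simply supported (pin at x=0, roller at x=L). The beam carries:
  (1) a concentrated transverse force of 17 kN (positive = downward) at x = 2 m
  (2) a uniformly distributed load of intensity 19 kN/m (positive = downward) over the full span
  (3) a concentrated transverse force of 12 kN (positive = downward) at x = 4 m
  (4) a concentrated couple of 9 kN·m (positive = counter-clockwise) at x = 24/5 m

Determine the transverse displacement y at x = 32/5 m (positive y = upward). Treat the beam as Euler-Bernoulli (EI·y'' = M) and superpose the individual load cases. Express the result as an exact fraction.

Load 1 — point force P=17 kN at a=2 m (b=L-a=6):
  y_1 = -Pa(L-x)(2Lx-a²-x²)/(6LEI)  [x>a] = -17·2·(8-(32/5))·(2·8·(32/5)-2²-(32/5)²)/(6·8·200000) = -6103/18750000 m
Load 2 — uniform load w=19 kN/m over full span:
  y_2 = -wx(L³-2Lx²+x³)/(24EI) = -19·(32/5)·(8³-2·8·(32/5)²+(32/5)³)/(24·200000) = -17632/5859375 m
Load 3 — point force P=12 kN at a=4 m (b=L-a=4):
  y_3 = -Pa(L-x)(2Lx-a²-x²)/(6LEI)  [x>a] = -12·4·(8-(32/5))·(2·8·(32/5)-4²-(32/5)²)/(6·8·200000) = -142/390625 m
Load 4 — applied couple M₀=9 kN·m at a=24/5 m (b=L-a=16/5):
  y_4 = (M₀x³/(6L)-M₀(x-a)²/2+C₁x)/EI  [x>a] with C₁=M₀(3b²-L²)/(6L)=-156/25 = (9·(32/5)³/(6·8)-9·((32/5)-(24/5))²/2+(-156/25)·(32/5))/200000 = -9/781250 m
Superposition: y = Σ y_i = -115929/31250000 m ≈ -0.003710 m

y(32/5) = -115929/31250000 m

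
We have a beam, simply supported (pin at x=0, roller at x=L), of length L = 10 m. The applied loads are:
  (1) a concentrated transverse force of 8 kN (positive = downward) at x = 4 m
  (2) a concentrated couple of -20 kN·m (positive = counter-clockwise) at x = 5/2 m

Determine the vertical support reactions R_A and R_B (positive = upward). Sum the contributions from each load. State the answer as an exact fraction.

Load 1 — point force P=8 kN at a=4 m (b=L-a=6):
  R_A = Pb/L = 8·6/10 = 24/5 kN
  R_B = Pa/L = 8·4/10 = 16/5 kN
Load 2 — applied couple M₀=-20 kN·m at a=5/2 m (b=L-a=15/2):
  R_A = M₀/L = (-20)/10 = -2 kN
  R_B = -M₀/L = -(-20)/10 = 2 kN
Superposition: R_A = 14/5 kN, R_B = 26/5 kN

R_A = 14/5 kN, R_B = 26/5 kN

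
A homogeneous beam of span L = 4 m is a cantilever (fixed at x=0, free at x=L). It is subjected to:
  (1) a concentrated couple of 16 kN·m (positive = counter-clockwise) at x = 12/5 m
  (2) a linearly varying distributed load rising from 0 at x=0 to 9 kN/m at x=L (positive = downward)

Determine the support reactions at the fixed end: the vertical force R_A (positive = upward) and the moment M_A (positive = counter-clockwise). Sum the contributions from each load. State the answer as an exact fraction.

R_A = 18 kN, M_A = 32 kN·m

Load 1 — applied couple M₀=16 kN·m at a=12/5 m (b=L-a=8/5):
  R_A = 0 kN
  M_A = -M₀ = -16 kN·m
Load 2 — triangular load w₀=9 kN/m (0→w₀ over full span):
  R_A = w₀L/2 = 9·4/2 = 18 kN
  M_A = w₀L²/3 = 9·4²/3 = 48 kN·m
Superposition: R_A = 18 kN, M_A = 32 kN·m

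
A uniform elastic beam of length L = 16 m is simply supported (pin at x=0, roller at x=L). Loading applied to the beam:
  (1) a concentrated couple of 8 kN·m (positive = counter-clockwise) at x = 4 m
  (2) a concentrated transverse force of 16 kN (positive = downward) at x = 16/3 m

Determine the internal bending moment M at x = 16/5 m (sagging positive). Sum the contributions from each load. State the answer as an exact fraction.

Load 1 — applied couple M₀=8 kN·m at a=4 m (b=L-a=12):
  M_1 = M₀x/L  [x≤a] = 8·(16/5)/16 = 8/5 kN·m
Load 2 — point force P=16 kN at a=16/3 m (b=L-a=32/3):
  M_2 = Pbx/L  [x≤a] = 16·(32/3)·(16/5)/16 = 512/15 kN·m
Superposition: M = Σ M_i = 536/15 kN·m ≈ 35.733333 kN·m

M(16/5) = 536/15 kN·m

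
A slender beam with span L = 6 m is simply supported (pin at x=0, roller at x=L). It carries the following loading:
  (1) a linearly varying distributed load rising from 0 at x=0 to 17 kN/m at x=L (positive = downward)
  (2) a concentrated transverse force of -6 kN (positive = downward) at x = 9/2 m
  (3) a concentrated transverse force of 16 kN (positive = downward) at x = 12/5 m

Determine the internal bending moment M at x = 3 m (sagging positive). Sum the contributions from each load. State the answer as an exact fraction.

M(3) = 1059/20 kN·m

Load 1 — triangular load w₀=17 kN/m (0→w₀ over full span):
  M_1 = w₀Lx/6 - w₀x³/(6L) = 17·6·3/6 - 17·3³/(6·6) = 153/4 kN·m
Load 2 — point force P=-6 kN at a=9/2 m (b=L-a=3/2):
  M_2 = Pbx/L  [x≤a] = (-6)·(3/2)·3/6 = -9/2 kN·m
Load 3 — point force P=16 kN at a=12/5 m (b=L-a=18/5):
  M_3 = Pa(L-x)/L  [x>a] = 16·(12/5)·(6-3)/6 = 96/5 kN·m
Superposition: M = Σ M_i = 1059/20 kN·m ≈ 52.950000 kN·m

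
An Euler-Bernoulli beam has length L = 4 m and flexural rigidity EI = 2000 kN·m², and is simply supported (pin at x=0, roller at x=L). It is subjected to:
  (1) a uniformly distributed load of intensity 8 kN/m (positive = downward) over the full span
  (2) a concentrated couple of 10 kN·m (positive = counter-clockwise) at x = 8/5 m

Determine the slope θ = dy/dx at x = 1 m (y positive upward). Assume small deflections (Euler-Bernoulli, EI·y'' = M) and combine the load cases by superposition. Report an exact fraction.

θ(1) = -773/120000 rad

Load 1 — uniform load w=8 kN/m over full span:
  θ_1 = -w(L³-6Lx²+4x³)/(24EI) = -8·(4³-6·4·1²+4·1³)/(24·2000) = -11/1500 rad
Load 2 — applied couple M₀=10 kN·m at a=8/5 m (b=L-a=12/5):
  θ_2 = (M₀x²/(2L)+C₁)/EI  [x≤a] with C₁=M₀(3b²-L²)/(6L)=8/15 = (10·1²/(2·4)+(8/15))/2000 = 107/120000 rad
Superposition: θ = Σ θ_i = -773/120000 rad ≈ -0.006442 rad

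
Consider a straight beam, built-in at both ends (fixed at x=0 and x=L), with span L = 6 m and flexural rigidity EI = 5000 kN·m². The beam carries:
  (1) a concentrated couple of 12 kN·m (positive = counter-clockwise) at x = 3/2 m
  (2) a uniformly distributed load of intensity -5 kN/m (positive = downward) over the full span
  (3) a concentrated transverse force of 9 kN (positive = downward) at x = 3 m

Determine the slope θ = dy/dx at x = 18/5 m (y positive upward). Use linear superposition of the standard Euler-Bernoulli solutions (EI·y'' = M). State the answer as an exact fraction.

θ(18/5) = -9/12500 rad

Load 1 — applied couple M₀=12 kN·m at a=3/2 m (b=L-a=9/2):
  θ_1 = (R_Ax²/2 - M_Ax - M₀(x-a))/EI  [x>a] with R_A=9/4, M_A=-9/4 = ((9/4)·(18/5)²/2 - (-9/4)·(18/5) - 12·((18/5)-(3/2)))/5000 = -63/125000 rad
Load 2 — uniform load w=-5 kN/m over full span:
  θ_2 = -wx(L-x)(L-2x)/(12EI) = -(-5)·(18/5)·(6-(18/5))·(6-2·(18/5))/(12·5000) = -27/31250 rad
Load 3 — point force P=9 kN at a=3 m (b=L-a=3):
  θ_3 = Pa²(L-x)(2bL-(3b+a)(L-x))/(2L³EI)  [x>a] = 9·3²·(6-(18/5))·(2·3·6-(3·3+3)·(6-(18/5)))/(2·6³·5000) = 81/125000 rad
Superposition: θ = Σ θ_i = -9/12500 rad ≈ -0.000720 rad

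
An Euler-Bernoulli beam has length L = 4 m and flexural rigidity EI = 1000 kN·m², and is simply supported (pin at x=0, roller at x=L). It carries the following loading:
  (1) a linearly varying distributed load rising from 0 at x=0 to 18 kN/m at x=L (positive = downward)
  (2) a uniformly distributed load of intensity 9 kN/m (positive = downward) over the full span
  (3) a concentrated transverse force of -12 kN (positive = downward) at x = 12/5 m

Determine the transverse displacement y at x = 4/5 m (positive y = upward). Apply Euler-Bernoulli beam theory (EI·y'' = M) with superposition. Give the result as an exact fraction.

y(4/5) = -51824/1953125 m

Load 1 — triangular load w₀=18 kN/m (0→w₀ over full span):
  y_1 = -w₀x(7L⁴-10L²x²+3x⁴)/(360LEI) = -18·(4/5)·(7·4⁴-10·4²·(4/5)²+3·(4/5)⁴)/(360·4·1000) = -33024/1953125 m
Load 2 — uniform load w=9 kN/m over full span:
  y_2 = -wx(L³-2Lx²+x³)/(24EI) = -9·(4/5)·(4³-2·4·(4/5)²+(4/5)³)/(24·1000) = -1392/78125 m
Load 3 — point force P=-12 kN at a=12/5 m (b=L-a=8/5):
  y_3 = -Pbx(L²-b²-x²)/(6LEI)  [x≤a] = -(-12)·(8/5)·(4/5)·(4²-(8/5)²-(4/5)²)/(6·4·1000) = 128/15625 m
Superposition: y = Σ y_i = -51824/1953125 m ≈ -0.026534 m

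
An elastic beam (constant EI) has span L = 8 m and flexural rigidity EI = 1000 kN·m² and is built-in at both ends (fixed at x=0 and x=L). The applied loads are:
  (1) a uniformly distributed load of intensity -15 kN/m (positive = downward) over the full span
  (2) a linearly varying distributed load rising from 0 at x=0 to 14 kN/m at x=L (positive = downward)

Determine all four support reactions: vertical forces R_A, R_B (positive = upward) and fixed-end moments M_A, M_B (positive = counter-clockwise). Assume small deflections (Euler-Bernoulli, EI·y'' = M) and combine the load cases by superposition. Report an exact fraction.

R_A = -216/5 kN, M_A = -752/15 kN·m, R_B = -104/5 kN, M_B = 176/5 kN·m

Load 1 — uniform load w=-15 kN/m over full span:
  R_A = wL/2 = (-15)·8/2 = -60 kN
  M_A = wL²/12 = (-15)·8²/12 = -80 kN·m
  R_B = wL/2 = (-15)·8/2 = -60 kN
  M_B = -wL²/12 = -(-15)·8²/12 = 80 kN·m
Load 2 — triangular load w₀=14 kN/m (0→w₀ over full span):
  R_A = 3w₀L/20 = 3·14·8/20 = 84/5 kN
  M_A = w₀L²/30 = 14·8²/30 = 448/15 kN·m
  R_B = 7w₀L/20 = 7·14·8/20 = 196/5 kN
  M_B = -w₀L²/20 = -14·8²/20 = -224/5 kN·m
Superposition: R_A = -216/5 kN, M_A = -752/15 kN·m, R_B = -104/5 kN, M_B = 176/5 kN·m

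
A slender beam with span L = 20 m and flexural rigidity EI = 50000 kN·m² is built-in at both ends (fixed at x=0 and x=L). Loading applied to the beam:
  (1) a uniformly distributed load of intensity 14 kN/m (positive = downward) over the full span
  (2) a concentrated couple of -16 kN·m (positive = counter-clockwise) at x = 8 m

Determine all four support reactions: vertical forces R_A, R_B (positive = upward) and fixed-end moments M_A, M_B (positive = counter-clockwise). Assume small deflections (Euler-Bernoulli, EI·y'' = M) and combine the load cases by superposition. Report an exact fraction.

Load 1 — uniform load w=14 kN/m over full span:
  R_A = wL/2 = 14·20/2 = 140 kN
  M_A = wL²/12 = 14·20²/12 = 1400/3 kN·m
  R_B = wL/2 = 14·20/2 = 140 kN
  M_B = -wL²/12 = -14·20²/12 = -1400/3 kN·m
Load 2 — applied couple M₀=-16 kN·m at a=8 m (b=L-a=12):
  R_A = 6M₀ab/L³ = 6·(-16)·8·12/20³ = -144/125 kN
  M_A = M₀b(2a-b)/L² = (-16)·12·(2·8-12)/20² = -48/25 kN·m
  R_B = -6M₀ab/L³ = -6·(-16)·8·12/20³ = 144/125 kN
  M_B = M₀a(2b-a)/L² = (-16)·8·(2·12-8)/20² = -128/25 kN·m
Superposition: R_A = 17356/125 kN, M_A = 34856/75 kN·m, R_B = 17644/125 kN, M_B = -35384/75 kN·m

R_A = 17356/125 kN, M_A = 34856/75 kN·m, R_B = 17644/125 kN, M_B = -35384/75 kN·m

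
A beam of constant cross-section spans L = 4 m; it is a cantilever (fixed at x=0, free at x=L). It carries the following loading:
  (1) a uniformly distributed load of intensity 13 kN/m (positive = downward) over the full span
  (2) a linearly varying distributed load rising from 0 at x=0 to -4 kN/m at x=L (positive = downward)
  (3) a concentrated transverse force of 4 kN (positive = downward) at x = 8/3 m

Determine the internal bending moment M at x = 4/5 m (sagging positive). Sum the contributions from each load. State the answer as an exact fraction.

M(4/5) = -7376/125 kN·m

Load 1 — uniform load w=13 kN/m over full span:
  M_1 = -w(L-x)²/2 = -13·(4-(4/5))²/2 = -1664/25 kN·m
Load 2 — triangular load w₀=-4 kN/m (0→w₀ over full span):
  M_2 = w₀Lx/2 - w₀L²/3 - w₀x³/(6L) = (-4)·4·(4/5)/2 - (-4)·4²/3 - (-4)·(4/5)³/(6·4) = 5632/375 kN·m
Load 3 — point force P=4 kN at a=8/3 m (b=L-a=4/3):
  M_3 = -P(a-x)  [x≤a] = -4·((8/3)-(4/5)) = -112/15 kN·m
Superposition: M = Σ M_i = -7376/125 kN·m ≈ -59.008000 kN·m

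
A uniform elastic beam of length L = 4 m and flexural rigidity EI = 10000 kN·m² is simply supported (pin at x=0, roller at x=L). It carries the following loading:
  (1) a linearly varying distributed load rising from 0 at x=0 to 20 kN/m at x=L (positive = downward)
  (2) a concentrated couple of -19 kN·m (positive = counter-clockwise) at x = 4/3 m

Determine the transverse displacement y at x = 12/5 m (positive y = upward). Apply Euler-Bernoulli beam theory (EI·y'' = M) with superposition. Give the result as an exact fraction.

Load 1 — triangular load w₀=20 kN/m (0→w₀ over full span):
  y_1 = -w₀x(7L⁴-10L²x²+3x⁴)/(360LEI) = -20·(12/5)·(7·4⁴-10·4²·(12/5)²+3·(12/5)⁴)/(360·4·10000) = -18944/5859375 m
Load 2 — applied couple M₀=-19 kN·m at a=4/3 m (b=L-a=8/3):
  y_2 = (M₀x³/(6L)-M₀(x-a)²/2+C₁x)/EI  [x>a] with C₁=M₀(3b²-L²)/(6L)=-38/9 = ((-19)·(12/5)³/(6·4)-(-19)·((12/5)-(4/3))²/2+(-38/9)·(12/5))/10000 = -722/703125 m
Superposition: y = Σ y_i = -74882/17578125 m ≈ -0.004260 m

y(12/5) = -74882/17578125 m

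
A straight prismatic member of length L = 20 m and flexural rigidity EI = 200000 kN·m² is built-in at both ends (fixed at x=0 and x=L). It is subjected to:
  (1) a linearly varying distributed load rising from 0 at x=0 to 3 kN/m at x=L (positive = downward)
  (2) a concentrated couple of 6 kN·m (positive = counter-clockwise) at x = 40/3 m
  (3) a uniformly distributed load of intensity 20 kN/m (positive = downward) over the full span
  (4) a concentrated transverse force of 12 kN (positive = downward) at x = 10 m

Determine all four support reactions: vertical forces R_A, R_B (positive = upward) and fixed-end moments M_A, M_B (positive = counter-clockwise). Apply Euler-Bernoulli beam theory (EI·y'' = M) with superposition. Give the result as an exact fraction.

R_A = 1077/5 kN, M_A = 2216/3 kN·m, R_B = 1133/5 kN, M_B = -2270/3 kN·m

Load 1 — triangular load w₀=3 kN/m (0→w₀ over full span):
  R_A = 3w₀L/20 = 3·3·20/20 = 9 kN
  M_A = w₀L²/30 = 3·20²/30 = 40 kN·m
  R_B = 7w₀L/20 = 7·3·20/20 = 21 kN
  M_B = -w₀L²/20 = -3·20²/20 = -60 kN·m
Load 2 — applied couple M₀=6 kN·m at a=40/3 m (b=L-a=20/3):
  R_A = 6M₀ab/L³ = 6·6·(40/3)·(20/3)/20³ = 2/5 kN
  M_A = M₀b(2a-b)/L² = 6·(20/3)·(2·(40/3)-(20/3))/20² = 2 kN·m
  R_B = -6M₀ab/L³ = -6·6·(40/3)·(20/3)/20³ = -2/5 kN
  M_B = M₀a(2b-a)/L² = 6·(40/3)·(2·(20/3)-(40/3))/20² = 0 kN·m
Load 3 — uniform load w=20 kN/m over full span:
  R_A = wL/2 = 20·20/2 = 200 kN
  M_A = wL²/12 = 20·20²/12 = 2000/3 kN·m
  R_B = wL/2 = 20·20/2 = 200 kN
  M_B = -wL²/12 = -20·20²/12 = -2000/3 kN·m
Load 4 — point force P=12 kN at a=10 m (b=L-a=10):
  R_A = Pb²(3a+b)/L³ = 12·10²·(3·10+10)/20³ = 6 kN
  M_A = Pab²/L² = 12·10·10²/20² = 30 kN·m
  R_B = Pa²(a+3b)/L³ = 12·10²·(10+3·10)/20³ = 6 kN
  M_B = -Pa²b/L² = -12·10²·10/20² = -30 kN·m
Superposition: R_A = 1077/5 kN, M_A = 2216/3 kN·m, R_B = 1133/5 kN, M_B = -2270/3 kN·m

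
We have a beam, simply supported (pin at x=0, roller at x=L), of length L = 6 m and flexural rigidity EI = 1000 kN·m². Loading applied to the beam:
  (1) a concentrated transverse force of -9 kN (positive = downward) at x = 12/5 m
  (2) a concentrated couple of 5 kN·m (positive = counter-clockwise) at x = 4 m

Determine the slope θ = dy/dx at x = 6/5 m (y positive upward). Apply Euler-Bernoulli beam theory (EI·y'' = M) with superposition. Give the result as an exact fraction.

θ(6/5) = 5293/375000 rad

Load 1 — point force P=-9 kN at a=12/5 m (b=L-a=18/5):
  θ_1 = -Pb(L²-b²-3x²)/(6LEI)  [x≤a] = -(-9)·(18/5)·(6²-(18/5)²-3·(6/5)²)/(6·6·1000) = 1053/62500 rad
Load 2 — applied couple M₀=5 kN·m at a=4 m (b=L-a=2):
  θ_2 = (M₀x²/(2L)+C₁)/EI  [x≤a] with C₁=M₀(3b²-L²)/(6L)=-10/3 = (5·(6/5)²/(2·6)+(-10/3))/1000 = -41/15000 rad
Superposition: θ = Σ θ_i = 5293/375000 rad ≈ 0.014115 rad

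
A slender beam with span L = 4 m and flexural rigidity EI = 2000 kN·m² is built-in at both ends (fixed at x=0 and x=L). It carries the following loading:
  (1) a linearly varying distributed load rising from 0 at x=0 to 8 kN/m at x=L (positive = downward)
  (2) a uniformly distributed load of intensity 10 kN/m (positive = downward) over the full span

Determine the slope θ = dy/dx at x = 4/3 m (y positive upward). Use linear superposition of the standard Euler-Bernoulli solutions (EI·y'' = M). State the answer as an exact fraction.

Load 1 — triangular load w₀=8 kN/m (0→w₀ over full span):
  θ_1 = -w₀(2x(L-x)(L-2x)(x+2L)+x²(L-x)²)/(120LEI) = -8·(2·(4/3)·(4-(4/3))·(4-2·(4/3))·((4/3)+2·4)+(4/3)²·(4-(4/3))²)/(120·4·2000) = -128/151875 rad
Load 2 — uniform load w=10 kN/m over full span:
  θ_2 = -wx(L-x)(L-2x)/(12EI) = -10·(4/3)·(4-(4/3))·(4-2·(4/3))/(12·2000) = -4/2025 rad
Superposition: θ = Σ θ_i = -428/151875 rad ≈ -0.002818 rad

θ(4/3) = -428/151875 rad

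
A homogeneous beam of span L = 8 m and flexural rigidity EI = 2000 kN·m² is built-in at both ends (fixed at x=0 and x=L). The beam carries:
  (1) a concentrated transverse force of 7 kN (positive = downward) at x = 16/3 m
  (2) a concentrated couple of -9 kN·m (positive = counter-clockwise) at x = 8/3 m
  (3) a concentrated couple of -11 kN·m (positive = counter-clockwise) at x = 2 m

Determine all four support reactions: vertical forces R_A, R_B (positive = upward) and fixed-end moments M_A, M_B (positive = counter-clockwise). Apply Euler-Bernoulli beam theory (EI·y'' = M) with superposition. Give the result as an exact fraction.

Load 1 — point force P=7 kN at a=16/3 m (b=L-a=8/3):
  R_A = Pb²(3a+b)/L³ = 7·(8/3)²·(3·(16/3)+(8/3))/8³ = 49/27 kN
  M_A = Pab²/L² = 7·(16/3)·(8/3)²/8² = 112/27 kN·m
  R_B = Pa²(a+3b)/L³ = 7·(16/3)²·((16/3)+3·(8/3))/8³ = 140/27 kN
  M_B = -Pa²b/L² = -7·(16/3)²·(8/3)/8² = -224/27 kN·m
Load 2 — applied couple M₀=-9 kN·m at a=8/3 m (b=L-a=16/3):
  R_A = 6M₀ab/L³ = 6·(-9)·(8/3)·(16/3)/8³ = -3/2 kN
  M_A = M₀b(2a-b)/L² = (-9)·(16/3)·(2·(8/3)-(16/3))/8² = 0 kN·m
  R_B = -6M₀ab/L³ = -6·(-9)·(8/3)·(16/3)/8³ = 3/2 kN
  M_B = M₀a(2b-a)/L² = (-9)·(8/3)·(2·(16/3)-(8/3))/8² = -3 kN·m
Load 3 — applied couple M₀=-11 kN·m at a=2 m (b=L-a=6):
  R_A = 6M₀ab/L³ = 6·(-11)·2·6/8³ = -99/64 kN
  M_A = M₀b(2a-b)/L² = (-11)·6·(2·2-6)/8² = 33/16 kN·m
  R_B = -6M₀ab/L³ = -6·(-11)·2·6/8³ = 99/64 kN
  M_B = M₀a(2b-a)/L² = (-11)·2·(2·6-2)/8² = -55/16 kN·m
Superposition: R_A = -2129/1728 kN, M_A = 2683/432 kN·m, R_B = 14225/1728 kN, M_B = -6365/432 kN·m

R_A = -2129/1728 kN, M_A = 2683/432 kN·m, R_B = 14225/1728 kN, M_B = -6365/432 kN·m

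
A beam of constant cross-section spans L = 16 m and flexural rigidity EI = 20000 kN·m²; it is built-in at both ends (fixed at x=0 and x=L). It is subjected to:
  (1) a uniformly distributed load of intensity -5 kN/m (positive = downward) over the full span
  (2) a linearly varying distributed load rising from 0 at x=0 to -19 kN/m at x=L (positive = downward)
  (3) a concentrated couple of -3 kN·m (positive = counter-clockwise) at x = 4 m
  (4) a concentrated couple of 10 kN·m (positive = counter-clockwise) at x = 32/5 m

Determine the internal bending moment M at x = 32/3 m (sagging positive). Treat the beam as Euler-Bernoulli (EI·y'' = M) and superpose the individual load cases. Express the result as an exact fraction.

M(32/3) = -784321/6480 kN·m

Load 1 — uniform load w=-5 kN/m over full span:
  M_1 = wLx/2 - wL²/12 - wx²/2 = (-5)·16·(32/3)/2 - (-5)·16²/12 - (-5)·(32/3)²/2 = -320/9 kN·m
Load 2 — triangular load w₀=-19 kN/m (0→w₀ over full span):
  M_2 = 3w₀Lx/20 - w₀L²/30 - w₀x³/(6L) = 3·(-19)·16·(32/3)/20 - (-19)·16²/30 - (-19)·(32/3)³/(6·16) = -34048/405 kN·m
Load 3 — applied couple M₀=-3 kN·m at a=4 m (b=L-a=12):
  M_3 = R_Ax - M_A - M₀  [x>a] with R_A=-27/128, M_A=9/16 = (-27/128)·(32/3) - (9/16) - (-3) = 3/16 kN·m
Load 4 — applied couple M₀=10 kN·m at a=32/5 m (b=L-a=48/5):
  M_4 = R_Ax - M_A - M₀  [x>a] with R_A=9/10, M_A=6/5 = (9/10)·(32/3) - (6/5) - 10 = -8/5 kN·m
Superposition: M = Σ M_i = -784321/6480 kN·m ≈ -121.037191 kN·m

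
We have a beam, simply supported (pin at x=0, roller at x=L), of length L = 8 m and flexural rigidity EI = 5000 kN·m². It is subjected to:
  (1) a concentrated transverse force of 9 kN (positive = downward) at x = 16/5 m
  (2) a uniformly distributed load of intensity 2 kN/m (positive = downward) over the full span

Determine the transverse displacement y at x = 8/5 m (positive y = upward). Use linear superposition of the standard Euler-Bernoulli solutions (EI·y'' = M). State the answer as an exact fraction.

Load 1 — point force P=9 kN at a=16/5 m (b=L-a=24/5):
  y_1 = -Pbx(L²-b²-x²)/(6LEI)  [x≤a] = -9·(24/5)·(8/5)·(8²-(24/5)²-(8/5)²)/(6·8·5000) = -864/78125 m
Load 2 — uniform load w=2 kN/m over full span:
  y_2 = -wx(L³-2Lx²+x³)/(24EI) = -2·(8/5)·(8³-2·8·(8/5)²+(8/5)³)/(24·5000) = -14848/1171875 m
Superposition: y = Σ y_i = -27808/1171875 m ≈ -0.023729 m

y(8/5) = -27808/1171875 m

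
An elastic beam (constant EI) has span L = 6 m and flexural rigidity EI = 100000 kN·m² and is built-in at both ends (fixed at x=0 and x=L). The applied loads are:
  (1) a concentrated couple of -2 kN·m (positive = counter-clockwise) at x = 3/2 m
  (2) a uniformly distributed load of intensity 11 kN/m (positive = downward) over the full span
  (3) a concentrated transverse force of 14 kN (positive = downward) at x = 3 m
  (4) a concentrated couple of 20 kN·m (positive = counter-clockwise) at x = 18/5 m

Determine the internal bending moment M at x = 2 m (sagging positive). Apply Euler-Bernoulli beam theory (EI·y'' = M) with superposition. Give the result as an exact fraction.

Load 1 — applied couple M₀=-2 kN·m at a=3/2 m (b=L-a=9/2):
  M_1 = R_Ax - M_A - M₀  [x>a] with R_A=-3/8, M_A=3/8 = (-3/8)·2 - (3/8) - (-2) = 7/8 kN·m
Load 2 — uniform load w=11 kN/m over full span:
  M_2 = wLx/2 - wL²/12 - wx²/2 = 11·6·2/2 - 11·6²/12 - 11·2²/2 = 11 kN·m
Load 3 — point force P=14 kN at a=3 m (b=L-a=3):
  M_3 = Pb²(3a+b)x/L³ - Pab²/L²  [x≤a] = 14·3²·(3·3+3)·2/6³ - 14·3·3²/6² = 7/2 kN·m
Load 4 — applied couple M₀=20 kN·m at a=18/5 m (b=L-a=12/5):
  M_4 = R_Ax - M_A  [x≤a] with R_A=24/5, M_A=32/5 = (24/5)·2 - (32/5) = 16/5 kN·m
Superposition: M = Σ M_i = 743/40 kN·m ≈ 18.575000 kN·m

M(2) = 743/40 kN·m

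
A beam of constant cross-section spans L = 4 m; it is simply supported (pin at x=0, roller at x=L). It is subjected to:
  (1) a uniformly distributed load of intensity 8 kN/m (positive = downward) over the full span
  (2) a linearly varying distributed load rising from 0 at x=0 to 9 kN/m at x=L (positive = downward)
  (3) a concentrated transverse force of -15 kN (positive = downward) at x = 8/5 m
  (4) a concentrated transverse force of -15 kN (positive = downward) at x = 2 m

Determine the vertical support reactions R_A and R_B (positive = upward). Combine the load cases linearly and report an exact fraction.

Load 1 — uniform load w=8 kN/m over full span:
  R_A = wL/2 = 8·4/2 = 16 kN
  R_B = wL/2 = 8·4/2 = 16 kN
Load 2 — triangular load w₀=9 kN/m (0→w₀ over full span):
  R_A = w₀L/6 = 9·4/6 = 6 kN
  R_B = w₀L/3 = 9·4/3 = 12 kN
Load 3 — point force P=-15 kN at a=8/5 m (b=L-a=12/5):
  R_A = Pb/L = (-15)·(12/5)/4 = -9 kN
  R_B = Pa/L = (-15)·(8/5)/4 = -6 kN
Load 4 — point force P=-15 kN at a=2 m (b=L-a=2):
  R_A = Pb/L = (-15)·2/4 = -15/2 kN
  R_B = Pa/L = (-15)·2/4 = -15/2 kN
Superposition: R_A = 11/2 kN, R_B = 29/2 kN

R_A = 11/2 kN, R_B = 29/2 kN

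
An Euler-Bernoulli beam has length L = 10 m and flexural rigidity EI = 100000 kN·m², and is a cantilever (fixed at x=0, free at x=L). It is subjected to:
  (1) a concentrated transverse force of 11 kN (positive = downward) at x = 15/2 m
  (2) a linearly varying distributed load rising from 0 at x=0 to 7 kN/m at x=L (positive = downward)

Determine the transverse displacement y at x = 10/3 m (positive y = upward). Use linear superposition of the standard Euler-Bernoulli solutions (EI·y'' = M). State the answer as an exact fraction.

Load 1 — point force P=11 kN at a=15/2 m (b=L-a=5/2):
  y_1 = -Px²(3a-x)/(6EI)  [x≤a] = -11·(10/3)²·(3·(15/2)-(10/3))/(6·100000) = -253/64800 m
Load 2 — triangular load w₀=7 kN/m (0→w₀ over full span):
  y_2 = (w₀Lx³/12-w₀L²x²/6-w₀x⁵/(120L))/EI = (7·10·(10/3)³/12-7·10²·(10/3)²/6-7·(10/3)⁵/(120·10))/100000 = -3157/291600 m
Superposition: y = Σ y_i = -8591/583200 m ≈ -0.014731 m

y(10/3) = -8591/583200 m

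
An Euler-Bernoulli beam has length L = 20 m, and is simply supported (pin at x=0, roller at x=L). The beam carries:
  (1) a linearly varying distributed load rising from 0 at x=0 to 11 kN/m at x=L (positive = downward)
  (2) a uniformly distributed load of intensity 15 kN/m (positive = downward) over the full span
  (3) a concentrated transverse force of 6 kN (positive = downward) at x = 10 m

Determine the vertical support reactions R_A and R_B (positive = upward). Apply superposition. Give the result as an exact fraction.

R_A = 569/3 kN, R_B = 679/3 kN

Load 1 — triangular load w₀=11 kN/m (0→w₀ over full span):
  R_A = w₀L/6 = 11·20/6 = 110/3 kN
  R_B = w₀L/3 = 11·20/3 = 220/3 kN
Load 2 — uniform load w=15 kN/m over full span:
  R_A = wL/2 = 15·20/2 = 150 kN
  R_B = wL/2 = 15·20/2 = 150 kN
Load 3 — point force P=6 kN at a=10 m (b=L-a=10):
  R_A = Pb/L = 6·10/20 = 3 kN
  R_B = Pa/L = 6·10/20 = 3 kN
Superposition: R_A = 569/3 kN, R_B = 679/3 kN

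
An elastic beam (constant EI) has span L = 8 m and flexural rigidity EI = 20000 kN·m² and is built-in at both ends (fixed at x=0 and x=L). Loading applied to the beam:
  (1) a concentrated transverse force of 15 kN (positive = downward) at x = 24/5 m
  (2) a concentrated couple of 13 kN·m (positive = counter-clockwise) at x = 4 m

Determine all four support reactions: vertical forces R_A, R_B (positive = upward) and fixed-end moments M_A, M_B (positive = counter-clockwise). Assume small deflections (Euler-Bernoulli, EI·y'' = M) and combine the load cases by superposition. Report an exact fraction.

Load 1 — point force P=15 kN at a=24/5 m (b=L-a=16/5):
  R_A = Pb²(3a+b)/L³ = 15·(16/5)²·(3·(24/5)+(16/5))/8³ = 132/25 kN
  M_A = Pab²/L² = 15·(24/5)·(16/5)²/8² = 288/25 kN·m
  R_B = Pa²(a+3b)/L³ = 15·(24/5)²·((24/5)+3·(16/5))/8³ = 243/25 kN
  M_B = -Pa²b/L² = -15·(24/5)²·(16/5)/8² = -432/25 kN·m
Load 2 — applied couple M₀=13 kN·m at a=4 m (b=L-a=4):
  R_A = 6M₀ab/L³ = 6·13·4·4/8³ = 39/16 kN
  M_A = M₀b(2a-b)/L² = 13·4·(2·4-4)/8² = 13/4 kN·m
  R_B = -6M₀ab/L³ = -6·13·4·4/8³ = -39/16 kN
  M_B = M₀a(2b-a)/L² = 13·4·(2·4-4)/8² = 13/4 kN·m
Superposition: R_A = 3087/400 kN, M_A = 1477/100 kN·m, R_B = 2913/400 kN, M_B = -1403/100 kN·m

R_A = 3087/400 kN, M_A = 1477/100 kN·m, R_B = 2913/400 kN, M_B = -1403/100 kN·m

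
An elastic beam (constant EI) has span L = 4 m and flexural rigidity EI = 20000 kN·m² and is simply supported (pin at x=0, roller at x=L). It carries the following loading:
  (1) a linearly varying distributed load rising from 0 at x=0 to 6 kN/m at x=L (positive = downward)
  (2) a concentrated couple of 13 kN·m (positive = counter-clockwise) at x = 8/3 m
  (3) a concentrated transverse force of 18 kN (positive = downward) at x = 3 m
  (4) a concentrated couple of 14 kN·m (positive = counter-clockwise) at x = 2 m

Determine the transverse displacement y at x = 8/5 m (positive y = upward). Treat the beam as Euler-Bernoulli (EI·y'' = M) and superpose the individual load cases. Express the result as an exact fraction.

y(8/5) = -2295341/1406250000 m

Load 1 — triangular load w₀=6 kN/m (0→w₀ over full span):
  y_1 = -w₀x(7L⁴-10L²x²+3x⁴)/(360LEI) = -6·(8/5)·(7·4⁴-10·4²·(8/5)²+3·(8/5)⁴)/(360·4·20000) = -4564/9765625 m
Load 2 — applied couple M₀=13 kN·m at a=8/3 m (b=L-a=4/3):
  y_2 = (M₀x³/(6L)+C₁x)/EI  [x≤a] with C₁=M₀(3b²-L²)/(6L)=-52/9 = (13·(8/5)³/(6·4)+(-52/9)·(8/5))/20000 = -247/703125 m
Load 3 — point force P=18 kN at a=3 m (b=L-a=1):
  y_3 = -Pbx(L²-b²-x²)/(6LEI)  [x≤a] = -18·1·(8/5)·(4²-1²-(8/5)²)/(6·4·20000) = -933/1250000 m
Load 4 — applied couple M₀=14 kN·m at a=2 m (b=L-a=2):
  y_4 = (M₀x³/(6L)+C₁x)/EI  [x≤a] with C₁=M₀(3b²-L²)/(6L)=-7/3 = (14·(8/5)³/(6·4)+(-7/3)·(8/5))/20000 = -21/312500 m
Superposition: y = Σ y_i = -2295341/1406250000 m ≈ -0.001632 m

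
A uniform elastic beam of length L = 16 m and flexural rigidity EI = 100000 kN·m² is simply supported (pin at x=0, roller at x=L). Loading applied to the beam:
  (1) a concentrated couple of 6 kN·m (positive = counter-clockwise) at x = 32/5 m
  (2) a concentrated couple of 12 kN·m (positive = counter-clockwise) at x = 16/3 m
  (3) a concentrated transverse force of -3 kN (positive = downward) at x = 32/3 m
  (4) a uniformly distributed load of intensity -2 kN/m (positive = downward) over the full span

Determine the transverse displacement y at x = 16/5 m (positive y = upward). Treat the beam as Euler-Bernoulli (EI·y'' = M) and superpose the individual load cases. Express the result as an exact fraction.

y(16/5) = 619048/52734375 m

Load 1 — applied couple M₀=6 kN·m at a=32/5 m (b=L-a=48/5):
  y_1 = (M₀x³/(6L)+C₁x)/EI  [x≤a] with C₁=M₀(3b²-L²)/(6L)=32/25 = (6·(16/5)³/(6·16)+(32/25)·(16/5))/100000 = 24/390625 m
Load 2 — applied couple M₀=12 kN·m at a=16/3 m (b=L-a=32/3):
  y_2 = (M₀x³/(6L)+C₁x)/EI  [x≤a] with C₁=M₀(3b²-L²)/(6L)=32/3 = (12·(16/5)³/(6·16)+(32/3)·(16/5))/100000 = 448/1171875 m
Load 3 — point force P=-3 kN at a=32/3 m (b=L-a=16/3):
  y_3 = -Pbx(L²-b²-x²)/(6LEI)  [x≤a] = -(-3)·(16/3)·(16/5)·(16²-(16/3)²-(16/5)²)/(6·16·100000) = 12224/10546875 m
Load 4 — uniform load w=-2 kN/m over full span:
  y_4 = -wx(L³-2Lx²+x³)/(24EI) = -(-2)·(16/5)·(16³-2·16·(16/5)²+(16/5)³)/(24·100000) = 59392/5859375 m
Superposition: y = Σ y_i = 619048/52734375 m ≈ 0.011739 m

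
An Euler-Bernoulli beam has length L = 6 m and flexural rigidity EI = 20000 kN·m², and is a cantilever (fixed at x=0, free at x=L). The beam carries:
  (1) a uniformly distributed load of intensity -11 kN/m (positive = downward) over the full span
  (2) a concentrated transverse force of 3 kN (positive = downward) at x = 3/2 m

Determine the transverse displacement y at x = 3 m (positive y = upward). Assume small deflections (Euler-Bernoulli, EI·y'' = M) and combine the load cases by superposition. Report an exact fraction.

Load 1 — uniform load w=-11 kN/m over full span:
  y_1 = -wx²(x²-4Lx+6L²)/(24EI) = -(-11)·3²·(3²-4·6·3+6·6²)/(24·20000) = 5049/160000 m
Load 2 — point force P=3 kN at a=3/2 m (b=L-a=9/2):
  y_2 = -Pa²(3x-a)/(6EI)  [x>a] = -3·(3/2)²·(3·3-(3/2))/(6·20000) = -27/64000 m
Superposition: y = Σ y_i = 9963/320000 m ≈ 0.031134 m

y(3) = 9963/320000 m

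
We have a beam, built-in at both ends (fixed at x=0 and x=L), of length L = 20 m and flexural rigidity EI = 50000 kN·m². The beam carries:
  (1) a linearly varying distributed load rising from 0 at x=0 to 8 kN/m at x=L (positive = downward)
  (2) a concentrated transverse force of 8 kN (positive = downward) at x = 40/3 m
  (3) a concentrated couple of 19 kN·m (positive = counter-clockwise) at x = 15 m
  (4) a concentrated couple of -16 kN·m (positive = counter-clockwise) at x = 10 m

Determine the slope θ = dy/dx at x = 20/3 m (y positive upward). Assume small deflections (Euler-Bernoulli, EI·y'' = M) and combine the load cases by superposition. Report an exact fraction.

Load 1 — triangular load w₀=8 kN/m (0→w₀ over full span):
  θ_1 = -w₀(2x(L-x)(L-2x)(x+2L)+x²(L-x)²)/(120LEI) = -8·(2·(20/3)·(20-(20/3))·(20-2·(20/3))·((20/3)+2·20)+(20/3)²·(20-(20/3))²)/(120·20·50000) = -128/30375 rad
Load 2 — point force P=8 kN at a=40/3 m (b=L-a=20/3):
  θ_2 = -Pb²x(2aL-(3a+b)x)/(2L³EI)  [x≤a] = -8·(20/3)²·(20/3)·(2·(40/3)·20-(3·(40/3)+(20/3))·(20/3))/(2·20³·50000) = -4/6075 rad
Load 3 — applied couple M₀=19 kN·m at a=15 m (b=L-a=5):
  θ_3 = (R_Ax²/2 - M_Ax)/EI  [x≤a] with R_A=171/160, M_A=95/16 = ((171/160)·(20/3)²/2 - (95/16)·(20/3))/50000 = -19/60000 rad
Load 4 — applied couple M₀=-16 kN·m at a=10 m (b=L-a=10):
  θ_4 = (R_Ax²/2 - M_Ax)/EI  [x≤a] with R_A=-6/5, M_A=-4 = ((-6/5)·(20/3)²/2 - (-4)·(20/3))/50000 = 0 rad
Superposition: θ = Σ θ_i = -25219/4860000 rad ≈ -0.005189 rad

θ(20/3) = -25219/4860000 rad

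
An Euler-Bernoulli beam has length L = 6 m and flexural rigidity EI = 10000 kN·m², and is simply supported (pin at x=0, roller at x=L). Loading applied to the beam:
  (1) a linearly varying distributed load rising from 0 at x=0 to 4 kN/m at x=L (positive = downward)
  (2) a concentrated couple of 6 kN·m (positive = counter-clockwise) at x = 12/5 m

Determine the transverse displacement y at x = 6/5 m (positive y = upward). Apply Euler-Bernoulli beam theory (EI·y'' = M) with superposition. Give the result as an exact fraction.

Load 1 — triangular load w₀=4 kN/m (0→w₀ over full span):
  y_1 = -w₀x(7L⁴-10L²x²+3x⁴)/(360LEI) = -4·(6/5)·(7·6⁴-10·6²·(6/5)²+3·(6/5)⁴)/(360·6·10000) = -18576/9765625 m
Load 2 — applied couple M₀=6 kN·m at a=12/5 m (b=L-a=18/5):
  y_2 = (M₀x³/(6L)+C₁x)/EI  [x≤a] with C₁=M₀(3b²-L²)/(6L)=12/25 = (6·(6/5)³/(6·6)+(12/25)·(6/5))/10000 = 27/312500 m
Superposition: y = Σ y_i = -70929/39062500 m ≈ -0.001816 m

y(6/5) = -70929/39062500 m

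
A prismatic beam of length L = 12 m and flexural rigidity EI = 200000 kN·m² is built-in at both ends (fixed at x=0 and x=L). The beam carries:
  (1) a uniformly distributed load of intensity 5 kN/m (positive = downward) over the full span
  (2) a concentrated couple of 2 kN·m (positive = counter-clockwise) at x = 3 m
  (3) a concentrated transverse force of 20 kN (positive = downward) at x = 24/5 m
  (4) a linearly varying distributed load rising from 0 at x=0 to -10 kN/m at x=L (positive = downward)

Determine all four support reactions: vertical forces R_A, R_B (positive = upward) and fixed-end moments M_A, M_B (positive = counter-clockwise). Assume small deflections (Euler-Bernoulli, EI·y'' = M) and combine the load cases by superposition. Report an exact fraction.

R_A = 10059/400 kN, M_A = 9237/200 kN·m, R_B = -2059/400 kN, M_B = -2083/200 kN·m

Load 1 — uniform load w=5 kN/m over full span:
  R_A = wL/2 = 5·12/2 = 30 kN
  M_A = wL²/12 = 5·12²/12 = 60 kN·m
  R_B = wL/2 = 5·12/2 = 30 kN
  M_B = -wL²/12 = -5·12²/12 = -60 kN·m
Load 2 — applied couple M₀=2 kN·m at a=3 m (b=L-a=9):
  R_A = 6M₀ab/L³ = 6·2·3·9/12³ = 3/16 kN
  M_A = M₀b(2a-b)/L² = 2·9·(2·3-9)/12² = -3/8 kN·m
  R_B = -6M₀ab/L³ = -6·2·3·9/12³ = -3/16 kN
  M_B = M₀a(2b-a)/L² = 2·3·(2·9-3)/12² = 5/8 kN·m
Load 3 — point force P=20 kN at a=24/5 m (b=L-a=36/5):
  R_A = Pb²(3a+b)/L³ = 20·(36/5)²·(3·(24/5)+(36/5))/12³ = 324/25 kN
  M_A = Pab²/L² = 20·(24/5)·(36/5)²/12² = 864/25 kN·m
  R_B = Pa²(a+3b)/L³ = 20·(24/5)²·((24/5)+3·(36/5))/12³ = 176/25 kN
  M_B = -Pa²b/L² = -20·(24/5)²·(36/5)/12² = -576/25 kN·m
Load 4 — triangular load w₀=-10 kN/m (0→w₀ over full span):
  R_A = 3w₀L/20 = 3·(-10)·12/20 = -18 kN
  M_A = w₀L²/30 = (-10)·12²/30 = -48 kN·m
  R_B = 7w₀L/20 = 7·(-10)·12/20 = -42 kN
  M_B = -w₀L²/20 = -(-10)·12²/20 = 72 kN·m
Superposition: R_A = 10059/400 kN, M_A = 9237/200 kN·m, R_B = -2059/400 kN, M_B = -2083/200 kN·m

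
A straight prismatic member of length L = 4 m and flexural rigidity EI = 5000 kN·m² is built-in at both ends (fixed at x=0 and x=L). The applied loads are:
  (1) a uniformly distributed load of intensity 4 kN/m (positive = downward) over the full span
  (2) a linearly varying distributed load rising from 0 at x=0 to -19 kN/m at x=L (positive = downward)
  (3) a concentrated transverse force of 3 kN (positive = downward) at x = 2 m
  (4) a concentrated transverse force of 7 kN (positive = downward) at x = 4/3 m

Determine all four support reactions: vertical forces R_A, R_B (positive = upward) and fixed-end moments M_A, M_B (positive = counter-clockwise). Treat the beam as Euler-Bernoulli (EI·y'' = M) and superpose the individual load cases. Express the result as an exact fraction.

R_A = 887/270 kN, M_A = 229/270 kN·m, R_B = -4127/270 kN, M_B = 1699/270 kN·m

Load 1 — uniform load w=4 kN/m over full span:
  R_A = wL/2 = 4·4/2 = 8 kN
  M_A = wL²/12 = 4·4²/12 = 16/3 kN·m
  R_B = wL/2 = 4·4/2 = 8 kN
  M_B = -wL²/12 = -4·4²/12 = -16/3 kN·m
Load 2 — triangular load w₀=-19 kN/m (0→w₀ over full span):
  R_A = 3w₀L/20 = 3·(-19)·4/20 = -57/5 kN
  M_A = w₀L²/30 = (-19)·4²/30 = -152/15 kN·m
  R_B = 7w₀L/20 = 7·(-19)·4/20 = -133/5 kN
  M_B = -w₀L²/20 = -(-19)·4²/20 = 76/5 kN·m
Load 3 — point force P=3 kN at a=2 m (b=L-a=2):
  R_A = Pb²(3a+b)/L³ = 3·2²·(3·2+2)/4³ = 3/2 kN
  M_A = Pab²/L² = 3·2·2²/4² = 3/2 kN·m
  R_B = Pa²(a+3b)/L³ = 3·2²·(2+3·2)/4³ = 3/2 kN
  M_B = -Pa²b/L² = -3·2²·2/4² = -3/2 kN·m
Load 4 — point force P=7 kN at a=4/3 m (b=L-a=8/3):
  R_A = Pb²(3a+b)/L³ = 7·(8/3)²·(3·(4/3)+(8/3))/4³ = 140/27 kN
  M_A = Pab²/L² = 7·(4/3)·(8/3)²/4² = 112/27 kN·m
  R_B = Pa²(a+3b)/L³ = 7·(4/3)²·((4/3)+3·(8/3))/4³ = 49/27 kN
  M_B = -Pa²b/L² = -7·(4/3)²·(8/3)/4² = -56/27 kN·m
Superposition: R_A = 887/270 kN, M_A = 229/270 kN·m, R_B = -4127/270 kN, M_B = 1699/270 kN·m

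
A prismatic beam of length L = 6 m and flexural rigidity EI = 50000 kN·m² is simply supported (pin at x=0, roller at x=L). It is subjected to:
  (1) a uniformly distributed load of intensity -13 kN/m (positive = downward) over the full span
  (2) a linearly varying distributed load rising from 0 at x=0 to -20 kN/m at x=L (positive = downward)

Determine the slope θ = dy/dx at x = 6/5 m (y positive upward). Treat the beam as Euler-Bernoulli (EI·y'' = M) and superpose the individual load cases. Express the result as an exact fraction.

θ(6/5) = 20319/6250000 rad

Load 1 — uniform load w=-13 kN/m over full span:
  θ_1 = -w(L³-6Lx²+4x³)/(24EI) = -(-13)·(6³-6·6·(6/5)²+4·(6/5)³)/(24·50000) = 11583/6250000 rad
Load 2 — triangular load w₀=-20 kN/m (0→w₀ over full span):
  θ_2 = -w₀(7L⁴-30L²x²+15x⁴)/(360LEI) = -(-20)·(7·6⁴-30·6²·(6/5)²+15·(6/5)⁴)/(360·6·50000) = 546/390625 rad
Superposition: θ = Σ θ_i = 20319/6250000 rad ≈ 0.003251 rad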